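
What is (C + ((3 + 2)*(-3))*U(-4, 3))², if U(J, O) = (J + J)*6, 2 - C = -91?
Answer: 660969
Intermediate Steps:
C = 93 (C = 2 - 1*(-91) = 2 + 91 = 93)
U(J, O) = 12*J (U(J, O) = (2*J)*6 = 12*J)
(C + ((3 + 2)*(-3))*U(-4, 3))² = (93 + ((3 + 2)*(-3))*(12*(-4)))² = (93 + (5*(-3))*(-48))² = (93 - 15*(-48))² = (93 + 720)² = 813² = 660969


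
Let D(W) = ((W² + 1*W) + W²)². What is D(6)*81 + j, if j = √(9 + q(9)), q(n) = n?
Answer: 492804 + 3*√2 ≈ 4.9281e+5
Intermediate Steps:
j = 3*√2 (j = √(9 + 9) = √18 = 3*√2 ≈ 4.2426)
D(W) = (W + 2*W²)² (D(W) = ((W² + W) + W²)² = ((W + W²) + W²)² = (W + 2*W²)²)
D(6)*81 + j = (6²*(1 + 2*6)²)*81 + 3*√2 = (36*(1 + 12)²)*81 + 3*√2 = (36*13²)*81 + 3*√2 = (36*169)*81 + 3*√2 = 6084*81 + 3*√2 = 492804 + 3*√2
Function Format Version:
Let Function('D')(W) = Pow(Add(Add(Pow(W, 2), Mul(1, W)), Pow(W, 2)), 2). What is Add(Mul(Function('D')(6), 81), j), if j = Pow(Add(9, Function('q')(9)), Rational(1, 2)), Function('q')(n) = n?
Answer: Add(492804, Mul(3, Pow(2, Rational(1, 2)))) ≈ 4.9281e+5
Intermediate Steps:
j = Mul(3, Pow(2, Rational(1, 2))) (j = Pow(Add(9, 9), Rational(1, 2)) = Pow(18, Rational(1, 2)) = Mul(3, Pow(2, Rational(1, 2))) ≈ 4.2426)
Function('D')(W) = Pow(Add(W, Mul(2, Pow(W, 2))), 2) (Function('D')(W) = Pow(Add(Add(Pow(W, 2), W), Pow(W, 2)), 2) = Pow(Add(Add(W, Pow(W, 2)), Pow(W, 2)), 2) = Pow(Add(W, Mul(2, Pow(W, 2))), 2))
Add(Mul(Function('D')(6), 81), j) = Add(Mul(Mul(Pow(6, 2), Pow(Add(1, Mul(2, 6)), 2)), 81), Mul(3, Pow(2, Rational(1, 2)))) = Add(Mul(Mul(36, Pow(Add(1, 12), 2)), 81), Mul(3, Pow(2, Rational(1, 2)))) = Add(Mul(Mul(36, Pow(13, 2)), 81), Mul(3, Pow(2, Rational(1, 2)))) = Add(Mul(Mul(36, 169), 81), Mul(3, Pow(2, Rational(1, 2)))) = Add(Mul(6084, 81), Mul(3, Pow(2, Rational(1, 2)))) = Add(492804, Mul(3, Pow(2, Rational(1, 2))))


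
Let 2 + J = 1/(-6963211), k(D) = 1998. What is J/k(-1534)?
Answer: -4642141/4637498526 ≈ -0.0010010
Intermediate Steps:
J = -13926423/6963211 (J = -2 + 1/(-6963211) = -2 - 1/6963211 = -13926423/6963211 ≈ -2.0000)
J/k(-1534) = -13926423/6963211/1998 = -13926423/6963211*1/1998 = -4642141/4637498526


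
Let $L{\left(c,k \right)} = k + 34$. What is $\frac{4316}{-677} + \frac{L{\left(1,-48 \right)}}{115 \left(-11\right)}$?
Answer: $- \frac{5450262}{856405} \approx -6.3641$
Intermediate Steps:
$L{\left(c,k \right)} = 34 + k$
$\frac{4316}{-677} + \frac{L{\left(1,-48 \right)}}{115 \left(-11\right)} = \frac{4316}{-677} + \frac{34 - 48}{115 \left(-11\right)} = 4316 \left(- \frac{1}{677}\right) - \frac{14}{-1265} = - \frac{4316}{677} - - \frac{14}{1265} = - \frac{4316}{677} + \frac{14}{1265} = - \frac{5450262}{856405}$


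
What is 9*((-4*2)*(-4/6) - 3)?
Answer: 21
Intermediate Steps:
9*((-4*2)*(-4/6) - 3) = 9*(-(-32)/6 - 3) = 9*(-8*(-2/3) - 3) = 9*(16/3 - 3) = 9*(7/3) = 21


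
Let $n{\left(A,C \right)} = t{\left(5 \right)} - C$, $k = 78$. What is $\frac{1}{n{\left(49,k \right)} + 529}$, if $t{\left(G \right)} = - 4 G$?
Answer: $\frac{1}{431} \approx 0.0023202$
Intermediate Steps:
$n{\left(A,C \right)} = -20 - C$ ($n{\left(A,C \right)} = \left(-4\right) 5 - C = -20 - C$)
$\frac{1}{n{\left(49,k \right)} + 529} = \frac{1}{\left(-20 - 78\right) + 529} = \frac{1}{-98 + 529} = \frac{1}{431}$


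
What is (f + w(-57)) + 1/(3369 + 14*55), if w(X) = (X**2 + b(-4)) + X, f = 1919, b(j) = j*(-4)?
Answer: 21220654/4139 ≈ 5127.0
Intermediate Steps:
b(j) = -4*j
w(X) = 16 + X + X**2 (w(X) = (X**2 - 4*(-4)) + X = (X**2 + 16) + X = (16 + X**2) + X = 16 + X + X**2)
(f + w(-57)) + 1/(3369 + 14*55) = (1919 + (16 - 57 + (-57)**2)) + 1/(3369 + 14*55) = (1919 + (16 - 57 + 3249)) + 1/(3369 + 770) = (1919 + 3208) + 1/4139 = 5127 + 1/4139 = 21220654/4139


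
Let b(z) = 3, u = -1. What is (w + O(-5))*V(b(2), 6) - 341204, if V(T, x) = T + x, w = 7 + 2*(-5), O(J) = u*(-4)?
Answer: -341195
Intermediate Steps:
O(J) = 4 (O(J) = -1*(-4) = 4)
w = -3 (w = 7 - 10 = -3)
(w + O(-5))*V(b(2), 6) - 341204 = (-3 + 4)*(3 + 6) - 341204 = 1*9 - 341204 = 9 - 341204 = -341195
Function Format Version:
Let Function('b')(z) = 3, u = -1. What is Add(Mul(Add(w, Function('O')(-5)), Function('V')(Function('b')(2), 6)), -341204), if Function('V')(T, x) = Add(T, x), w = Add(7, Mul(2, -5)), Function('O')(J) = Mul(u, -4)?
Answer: -341195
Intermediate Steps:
Function('O')(J) = 4 (Function('O')(J) = Mul(-1, -4) = 4)
w = -3 (w = Add(7, -10) = -3)
Add(Mul(Add(w, Function('O')(-5)), Function('V')(Function('b')(2), 6)), -341204) = Add(Mul(Add(-3, 4), Add(3, 6)), -341204) = Add(Mul(1, 9), -341204) = Add(9, -341204) = -341195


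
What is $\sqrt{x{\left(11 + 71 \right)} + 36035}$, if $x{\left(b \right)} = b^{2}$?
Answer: $3 \sqrt{4751} \approx 206.78$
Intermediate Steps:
$\sqrt{x{\left(11 + 71 \right)} + 36035} = \sqrt{\left(11 + 71\right)^{2} + 36035} = \sqrt{82^{2} + 36035} = \sqrt{6724 + 36035} = \sqrt{42759} = 3 \sqrt{4751}$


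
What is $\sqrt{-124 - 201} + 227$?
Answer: $227 + 5 i \sqrt{13} \approx 227.0 + 18.028 i$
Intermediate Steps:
$\sqrt{-124 - 201} + 227 = \sqrt{-325} + 227 = 5 i \sqrt{13} + 227 = 227 + 5 i \sqrt{13}$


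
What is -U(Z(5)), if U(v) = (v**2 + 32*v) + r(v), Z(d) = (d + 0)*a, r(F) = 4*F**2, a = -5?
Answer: -2325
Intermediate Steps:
Z(d) = -5*d (Z(d) = (d + 0)*(-5) = d*(-5) = -5*d)
U(v) = 5*v**2 + 32*v (U(v) = (v**2 + 32*v) + 4*v**2 = 5*v**2 + 32*v)
-U(Z(5)) = -(-5*5)*(32 + 5*(-5*5)) = -(-25)*(32 + 5*(-25)) = -(-25)*(32 - 125) = -(-25)*(-93) = -1*2325 = -2325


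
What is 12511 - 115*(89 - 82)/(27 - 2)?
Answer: 62394/5 ≈ 12479.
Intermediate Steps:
12511 - 115*(89 - 82)/(27 - 2) = 12511 - 115*7/25 = 12511 - 1*161/5 = 12511 - 161/5 = 62394/5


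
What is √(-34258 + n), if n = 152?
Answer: I*√34106 ≈ 184.68*I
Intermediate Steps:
√(-34258 + n) = √(-34258 + 152) = √(-34106) = I*√34106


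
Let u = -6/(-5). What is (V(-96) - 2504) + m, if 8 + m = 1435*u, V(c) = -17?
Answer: -807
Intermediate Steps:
u = 6/5 (u = -6*(-⅕) = 6/5 ≈ 1.2000)
m = 1714 (m = -8 + 1435*(6/5) = -8 + 1722 = 1714)
(V(-96) - 2504) + m = (-17 - 2504) + 1714 = -2521 + 1714 = -807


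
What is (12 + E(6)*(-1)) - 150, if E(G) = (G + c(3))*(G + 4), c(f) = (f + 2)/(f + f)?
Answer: -619/3 ≈ -206.33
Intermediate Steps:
c(f) = (2 + f)/(2*f) (c(f) = (2 + f)/((2*f)) = (2 + f)*(1/(2*f)) = (2 + f)/(2*f))
E(G) = (4 + G)*(⅚ + G) (E(G) = (G + (½)*(2 + 3)/3)*(G + 4) = (G + (½)*(⅓)*5)*(4 + G) = (G + ⅚)*(4 + G) = (⅚ + G)*(4 + G) = (4 + G)*(⅚ + G))
(12 + E(6)*(-1)) - 150 = (12 + (10/3 + 6² + (29/6)*6)*(-1)) - 150 = (12 + (10/3 + 36 + 29)*(-1)) - 150 = (12 + (205/3)*(-1)) - 150 = (12 - 205/3) - 150 = -169/3 - 150 = -619/3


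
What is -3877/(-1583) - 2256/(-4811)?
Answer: 22223495/7615813 ≈ 2.9181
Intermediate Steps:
-3877/(-1583) - 2256/(-4811) = -3877*(-1/1583) - 2256*(-1/4811) = 3877/1583 + 2256/4811 = 22223495/7615813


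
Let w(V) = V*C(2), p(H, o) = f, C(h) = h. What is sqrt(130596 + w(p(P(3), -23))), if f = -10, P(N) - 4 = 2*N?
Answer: 4*sqrt(8161) ≈ 361.35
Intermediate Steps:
P(N) = 4 + 2*N
p(H, o) = -10
w(V) = 2*V (w(V) = V*2 = 2*V)
sqrt(130596 + w(p(P(3), -23))) = sqrt(130596 + 2*(-10)) = sqrt(130596 - 20) = sqrt(130576) = 4*sqrt(8161)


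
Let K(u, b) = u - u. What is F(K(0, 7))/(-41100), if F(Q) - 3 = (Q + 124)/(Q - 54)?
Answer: -19/1109700 ≈ -1.7122e-5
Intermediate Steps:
K(u, b) = 0
F(Q) = 3 + (124 + Q)/(-54 + Q) (F(Q) = 3 + (Q + 124)/(Q - 54) = 3 + (124 + Q)/(-54 + Q))
F(K(0, 7))/(-41100) = (2*(-19 + 2*0)/(-54 + 0))/(-41100) = (2*(-19 + 0)/(-54))*(-1/41100) = (2*(-1/54)*(-19))*(-1/41100) = (19/27)*(-1/41100) = -19/1109700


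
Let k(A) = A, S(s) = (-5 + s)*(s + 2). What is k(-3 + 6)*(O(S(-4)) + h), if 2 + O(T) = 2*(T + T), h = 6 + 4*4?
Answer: 276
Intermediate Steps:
h = 22 (h = 6 + 16 = 22)
S(s) = (-5 + s)*(2 + s)
O(T) = -2 + 4*T (O(T) = -2 + 2*(T + T) = -2 + 2*(2*T) = -2 + 4*T)
k(-3 + 6)*(O(S(-4)) + h) = (-3 + 6)*((-2 + 4*(-10 + (-4)**2 - 3*(-4))) + 22) = 3*((-2 + 4*(-10 + 16 + 12)) + 22) = 3*((-2 + 4*18) + 22) = 3*((-2 + 72) + 22) = 3*(70 + 22) = 3*92 = 276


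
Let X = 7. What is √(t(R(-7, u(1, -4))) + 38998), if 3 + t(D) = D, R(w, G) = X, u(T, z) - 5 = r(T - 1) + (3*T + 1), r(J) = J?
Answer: √39002 ≈ 197.49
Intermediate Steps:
u(T, z) = 5 + 4*T (u(T, z) = 5 + ((T - 1) + (3*T + 1)) = 5 + ((-1 + T) + (1 + 3*T)) = 5 + 4*T)
R(w, G) = 7
t(D) = -3 + D
√(t(R(-7, u(1, -4))) + 38998) = √((-3 + 7) + 38998) = √(4 + 38998) = √39002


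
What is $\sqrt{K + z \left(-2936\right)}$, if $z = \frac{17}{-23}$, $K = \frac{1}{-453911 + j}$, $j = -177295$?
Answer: $\frac{\sqrt{50819751348252618}}{4839246} \approx 46.584$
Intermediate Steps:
$K = - \frac{1}{631206}$ ($K = \frac{1}{-453911 - 177295} = \frac{1}{-631206} = - \frac{1}{631206} \approx -1.5843 \cdot 10^{-6}$)
$z = - \frac{17}{23}$ ($z = 17 \left(- \frac{1}{23}\right) = - \frac{17}{23} \approx -0.73913$)
$\sqrt{K + z \left(-2936\right)} = \sqrt{- \frac{1}{631206} - - \frac{49912}{23}} = \sqrt{- \frac{1}{631206} + \frac{49912}{23}} = \sqrt{\frac{31504753849}{14517738}} = \frac{\sqrt{50819751348252618}}{4839246}$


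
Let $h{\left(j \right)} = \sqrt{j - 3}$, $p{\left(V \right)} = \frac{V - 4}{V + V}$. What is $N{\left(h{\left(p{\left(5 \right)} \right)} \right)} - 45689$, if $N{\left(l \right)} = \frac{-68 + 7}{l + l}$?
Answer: $-45689 + \frac{61 i \sqrt{290}}{58} \approx -45689.0 + 17.91 i$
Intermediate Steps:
$p{\left(V \right)} = \frac{-4 + V}{2 V}$
$h{\left(j \right)} = \sqrt{-3 + j}$
$N{\left(l \right)} = - \frac{61}{2 l}$
$N{\left(h{\left(p{\left(5 \right)} \right)} \right)} - 45689 = - \frac{61}{2 \sqrt{-3 + \frac{-4 + 5}{2 \cdot 5}}} - 45689 = - \frac{61}{2 \sqrt{-3 + \frac{1}{2} \cdot \frac{1}{5} \cdot 1}} - 45689 = - \frac{61}{2 \sqrt{-3 + \frac{1}{10}}} - 45689 = - \frac{61}{2 \sqrt{- \frac{29}{10}}} - 45689 = - \frac{61}{2 \frac{i \sqrt{290}}{10}} - 45689 = - \frac{61 \left(- \frac{i \sqrt{290}}{29}\right)}{2} - 45689 = \frac{61 i \sqrt{290}}{58} - 45689 = -45689 + \frac{61 i \sqrt{290}}{58}$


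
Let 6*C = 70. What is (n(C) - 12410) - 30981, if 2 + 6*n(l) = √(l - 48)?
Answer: -130174/3 + I*√327/18 ≈ -43391.0 + 1.0046*I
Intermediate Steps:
C = 35/3 (C = (⅙)*70 = 35/3 ≈ 11.667)
n(l) = -⅓ + √(-48 + l)/6 (n(l) = -⅓ + √(l - 48)/6 = -⅓ + √(-48 + l)/6)
(n(C) - 12410) - 30981 = ((-⅓ + √(-48 + 35/3)/6) - 12410) - 30981 = ((-⅓ + √(-109/3)/6) - 12410) - 30981 = ((-⅓ + (I*√327/3)/6) - 12410) - 30981 = ((-⅓ + I*√327/18) - 12410) - 30981 = (-37231/3 + I*√327/18) - 30981 = -130174/3 + I*√327/18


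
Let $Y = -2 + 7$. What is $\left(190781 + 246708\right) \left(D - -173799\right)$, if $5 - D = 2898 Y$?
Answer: $69698122546$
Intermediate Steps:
$Y = 5$
$D = -14485$ ($D = 5 - 2898 \cdot 5 = 5 - 14490 = -14485$)
$\left(190781 + 246708\right) \left(D - -173799\right) = \left(190781 + 246708\right) \left(-14485 - -173799\right) = 437489 \left(-14485 + \left(-65759 + 239558\right)\right) = 437489 \left(-14485 + 173799\right) = 437489 \cdot 159314 = 69698122546$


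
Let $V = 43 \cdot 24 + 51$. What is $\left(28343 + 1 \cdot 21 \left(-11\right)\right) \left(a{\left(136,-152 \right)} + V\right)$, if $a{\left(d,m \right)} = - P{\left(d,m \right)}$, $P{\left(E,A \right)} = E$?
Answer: $26622064$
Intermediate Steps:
$a{\left(d,m \right)} = - d$
$V = 1083$ ($V = 1032 + 51 = 1083$)
$\left(28343 + 1 \cdot 21 \left(-11\right)\right) \left(a{\left(136,-152 \right)} + V\right) = \left(28343 + 1 \cdot 21 \left(-11\right)\right) \left(\left(-1\right) 136 + 1083\right) = \left(28343 + 21 \left(-11\right)\right) \left(-136 + 1083\right) = \left(28343 - 231\right) 947 = 28112 \cdot 947 = 26622064$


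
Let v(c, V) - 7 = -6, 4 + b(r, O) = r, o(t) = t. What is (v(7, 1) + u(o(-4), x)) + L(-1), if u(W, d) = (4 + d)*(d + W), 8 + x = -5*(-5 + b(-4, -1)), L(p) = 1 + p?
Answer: 3234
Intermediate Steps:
b(r, O) = -4 + r
v(c, V) = 1 (v(c, V) = 7 - 6 = 1)
x = 57 (x = -8 - 5*(-5 + (-4 - 4)) = -8 - 5*(-5 - 8) = -8 - 5*(-13) = -8 + 65 = 57)
u(W, d) = (4 + d)*(W + d)
(v(7, 1) + u(o(-4), x)) + L(-1) = (1 + (57² + 4*(-4) + 4*57 - 4*57)) + (1 - 1) = (1 + (3249 - 16 + 228 - 228)) + 0 = (1 + 3233) + 0 = 3234 + 0 = 3234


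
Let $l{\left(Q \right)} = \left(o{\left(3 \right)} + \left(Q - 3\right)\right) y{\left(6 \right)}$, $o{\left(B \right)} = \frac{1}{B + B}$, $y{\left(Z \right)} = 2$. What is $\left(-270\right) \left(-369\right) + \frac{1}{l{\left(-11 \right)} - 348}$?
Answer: $\frac{112283007}{1127} \approx 99630.0$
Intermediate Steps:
$o{\left(B \right)} = \frac{1}{2 B}$
$l{\left(Q \right)} = - \frac{17}{3} + 2 Q$ ($l{\left(Q \right)} = \left(\frac{1}{2 \cdot 3} + \left(Q - 3\right)\right) 2 = \left(\frac{1}{2} \cdot \frac{1}{3} + \left(Q - 3\right)\right) 2 = \left(\frac{1}{6} + \left(-3 + Q\right)\right) 2 = \left(- \frac{17}{6} + Q\right) 2 = - \frac{17}{3} + 2 Q$)
$\left(-270\right) \left(-369\right) + \frac{1}{l{\left(-11 \right)} - 348} = \left(-270\right) \left(-369\right) + \frac{1}{\left(- \frac{17}{3} + 2 \left(-11\right)\right) - 348} = 99630 + \frac{1}{\left(- \frac{17}{3} - 22\right) - 348} = 99630 + \frac{1}{- \frac{83}{3} - 348} = 99630 + \frac{1}{- \frac{1127}{3}} = 99630 - \frac{3}{1127} = \frac{112283007}{1127}$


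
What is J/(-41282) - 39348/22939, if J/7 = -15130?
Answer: 402552677/473483899 ≈ 0.85019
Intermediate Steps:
J = -105910 (J = 7*(-15130) = -105910)
J/(-41282) - 39348/22939 = -105910/(-41282) - 39348/22939 = -105910*(-1/41282) - 39348*1/22939 = 52955/20641 - 39348/22939 = 402552677/473483899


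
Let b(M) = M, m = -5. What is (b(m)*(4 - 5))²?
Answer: 25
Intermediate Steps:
(b(m)*(4 - 5))² = (-5*(4 - 5))² = (-5*(-1))² = 5² = 25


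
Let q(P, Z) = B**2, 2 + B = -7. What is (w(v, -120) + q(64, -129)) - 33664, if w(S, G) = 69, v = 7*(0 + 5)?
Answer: -33514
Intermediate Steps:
B = -9 (B = -2 - 7 = -9)
q(P, Z) = 81 (q(P, Z) = (-9)**2 = 81)
v = 35 (v = 7*5 = 35)
(w(v, -120) + q(64, -129)) - 33664 = (69 + 81) - 33664 = 150 - 33664 = -33514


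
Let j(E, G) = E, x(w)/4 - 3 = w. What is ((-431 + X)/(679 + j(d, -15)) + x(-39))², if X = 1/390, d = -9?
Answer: 1428483870593521/68277690000 ≈ 20922.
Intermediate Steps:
x(w) = 12 + 4*w
X = 1/390 ≈ 0.0025641
((-431 + X)/(679 + j(d, -15)) + x(-39))² = ((-431 + 1/390)/(679 - 9) + (12 + 4*(-39)))² = (-168089/390/670 + (12 - 156))² = (-168089/390*1/670 - 144)² = (-168089/261300 - 144)² = (-37795289/261300)² = 1428483870593521/68277690000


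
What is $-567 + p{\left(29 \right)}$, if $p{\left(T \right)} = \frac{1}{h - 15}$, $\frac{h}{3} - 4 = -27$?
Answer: $- \frac{47629}{84} \approx -567.01$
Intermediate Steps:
$h = -69$ ($h = 12 + 3 \left(-27\right) = 12 - 81 = -69$)
$p{\left(T \right)} = - \frac{1}{84}$ ($p{\left(T \right)} = \frac{1}{-69 - 15} = \frac{1}{-84} = - \frac{1}{84}$)
$-567 + p{\left(29 \right)} = -567 - \frac{1}{84} = - \frac{47629}{84}$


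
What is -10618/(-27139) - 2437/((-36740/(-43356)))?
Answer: -716769470047/249271715 ≈ -2875.5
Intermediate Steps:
-10618/(-27139) - 2437/((-36740/(-43356))) = -10618*(-1/27139) - 2437/((-36740*(-1/43356))) = 10618/27139 - 2437/9185/10839 = 10618/27139 - 2437*10839/9185 = 10618/27139 - 26414643/9185 = -716769470047/249271715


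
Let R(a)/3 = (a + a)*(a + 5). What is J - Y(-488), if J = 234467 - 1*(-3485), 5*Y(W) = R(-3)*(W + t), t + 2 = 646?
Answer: 1195376/5 ≈ 2.3908e+5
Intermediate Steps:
R(a) = 6*a*(5 + a) (R(a) = 3*((a + a)*(a + 5)) = 3*((2*a)*(5 + a)) = 3*(2*a*(5 + a)) = 6*a*(5 + a))
t = 644 (t = -2 + 646 = 644)
Y(W) = -23184/5 - 36*W/5 (Y(W) = ((6*(-3)*(5 - 3))*(W + 644))/5 = ((6*(-3)*2)*(644 + W))/5 = (-36*(644 + W))/5 = (-23184 - 36*W)/5 = -23184/5 - 36*W/5)
J = 237952 (J = 234467 + 3485 = 237952)
J - Y(-488) = 237952 - (-23184/5 - 36/5*(-488)) = 237952 - (-23184/5 + 17568/5) = 237952 - 1*(-5616/5) = 237952 + 5616/5 = 1195376/5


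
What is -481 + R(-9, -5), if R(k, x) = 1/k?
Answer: -4330/9 ≈ -481.11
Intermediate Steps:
-481 + R(-9, -5) = -481 + 1/(-9) = -481 - 1/9 = -4330/9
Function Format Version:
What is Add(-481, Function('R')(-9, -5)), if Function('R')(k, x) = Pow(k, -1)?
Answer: Rational(-4330, 9) ≈ -481.11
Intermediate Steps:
Add(-481, Function('R')(-9, -5)) = Add(-481, Pow(-9, -1)) = Add(-481, Rational(-1, 9)) = Rational(-4330, 9)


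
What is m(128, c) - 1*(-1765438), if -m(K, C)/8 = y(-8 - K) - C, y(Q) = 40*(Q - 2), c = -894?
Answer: 1802446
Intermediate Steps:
y(Q) = -80 + 40*Q (y(Q) = 40*(-2 + Q) = -80 + 40*Q)
m(K, C) = 3200 + 8*C + 320*K (m(K, C) = -8*((-80 + 40*(-8 - K)) - C) = -8*((-80 + (-320 - 40*K)) - C) = -8*((-400 - 40*K) - C) = -8*(-400 - C - 40*K) = 3200 + 8*C + 320*K)
m(128, c) - 1*(-1765438) = (3200 + 8*(-894) + 320*128) - 1*(-1765438) = (3200 - 7152 + 40960) + 1765438 = 37008 + 1765438 = 1802446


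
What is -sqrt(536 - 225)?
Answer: -sqrt(311) ≈ -17.635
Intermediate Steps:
-sqrt(536 - 225) = -sqrt(311)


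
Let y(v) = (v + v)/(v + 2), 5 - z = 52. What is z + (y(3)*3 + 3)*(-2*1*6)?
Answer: -631/5 ≈ -126.20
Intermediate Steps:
z = -47 (z = 5 - 1*52 = 5 - 52 = -47)
y(v) = 2*v/(2 + v) (y(v) = (2*v)/(2 + v) = 2*v/(2 + v))
z + (y(3)*3 + 3)*(-2*1*6) = -47 + ((2*3/(2 + 3))*3 + 3)*(-2*1*6) = -47 + ((2*3/5)*3 + 3)*(-2*6) = -47 + ((2*3*(1/5))*3 + 3)*(-12) = -47 + ((6/5)*3 + 3)*(-12) = -47 + (18/5 + 3)*(-12) = -47 + (33/5)*(-12) = -47 - 396/5 = -631/5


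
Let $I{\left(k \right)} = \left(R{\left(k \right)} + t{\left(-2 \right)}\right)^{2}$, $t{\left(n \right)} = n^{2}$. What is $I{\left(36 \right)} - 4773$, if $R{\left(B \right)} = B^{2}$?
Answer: $1685227$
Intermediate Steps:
$I{\left(k \right)} = \left(4 + k^{2}\right)^{2}$ ($I{\left(k \right)} = \left(k^{2} + \left(-2\right)^{2}\right)^{2} = \left(k^{2} + 4\right)^{2} = \left(4 + k^{2}\right)^{2}$)
$I{\left(36 \right)} - 4773 = \left(4 + 36^{2}\right)^{2} - 4773 = \left(4 + 1296\right)^{2} - 4773 = 1300^{2} - 4773 = 1690000 - 4773 = 1685227$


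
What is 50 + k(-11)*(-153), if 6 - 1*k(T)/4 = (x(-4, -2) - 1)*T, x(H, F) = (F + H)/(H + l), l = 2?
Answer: -17086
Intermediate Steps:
x(H, F) = (F + H)/(2 + H) (x(H, F) = (F + H)/(H + 2) = (F + H)/(2 + H))
k(T) = 24 - 8*T (k(T) = 24 - 4*((-2 - 4)/(2 - 4) - 1)*T = 24 - 4*(-6/(-2) - 1)*T = 24 - 4*(-1/2*(-6) - 1)*T = 24 - 4*(3 - 1)*T = 24 - 8*T)
50 + k(-11)*(-153) = 50 + (24 - 8*(-11))*(-153) = 50 + (24 + 88)*(-153) = 50 + 112*(-153) = 50 - 17136 = -17086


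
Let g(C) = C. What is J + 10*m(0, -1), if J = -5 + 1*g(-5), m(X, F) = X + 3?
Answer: 20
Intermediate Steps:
m(X, F) = 3 + X
J = -10 (J = -5 + 1*(-5) = -5 - 5 = -10)
J + 10*m(0, -1) = -10 + 10*(3 + 0) = -10 + 10*3 = -10 + 30 = 20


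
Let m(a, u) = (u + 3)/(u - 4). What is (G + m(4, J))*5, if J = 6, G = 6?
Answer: 105/2 ≈ 52.500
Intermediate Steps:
m(a, u) = (3 + u)/(-4 + u)
(G + m(4, J))*5 = (6 + (3 + 6)/(-4 + 6))*5 = (6 + 9/2)*5 = (21/2)*5 = 105/2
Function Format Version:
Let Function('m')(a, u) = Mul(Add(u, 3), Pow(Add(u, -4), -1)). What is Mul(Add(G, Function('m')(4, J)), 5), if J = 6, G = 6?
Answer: Rational(105, 2) ≈ 52.500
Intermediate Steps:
Function('m')(a, u) = Mul(Pow(Add(-4, u), -1), Add(3, u)) (Function('m')(a, u) = Mul(Add(3, u), Pow(Add(-4, u), -1)) = Mul(Pow(Add(-4, u), -1), Add(3, u)))
Mul(Add(G, Function('m')(4, J)), 5) = Mul(Add(6, Mul(Pow(Add(-4, 6), -1), Add(3, 6))), 5) = Mul(Add(6, Mul(Pow(2, -1), 9)), 5) = Mul(Add(6, Mul(Rational(1, 2), 9)), 5) = Mul(Add(6, Rational(9, 2)), 5) = Mul(Rational(21, 2), 5) = Rational(105, 2)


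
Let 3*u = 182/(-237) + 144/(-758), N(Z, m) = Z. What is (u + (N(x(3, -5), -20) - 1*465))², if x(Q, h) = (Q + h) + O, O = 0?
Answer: 15857877554644225/72613541961 ≈ 2.1839e+5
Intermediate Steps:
x(Q, h) = Q + h (x(Q, h) = (Q + h) + 0 = Q + h)
u = -86042/269469 (u = (182/(-237) + 144/(-758))/3 = (182*(-1/237) + 144*(-1/758))/3 = (-182/237 - 72/379)/3 = (⅓)*(-86042/89823) = -86042/269469 ≈ -0.31930)
(u + (N(x(3, -5), -20) - 1*465))² = (-86042/269469 + ((3 - 5) - 1*465))² = (-86042/269469 + (-2 - 465))² = (-86042/269469 - 467)² = (-125928065/269469)² = 15857877554644225/72613541961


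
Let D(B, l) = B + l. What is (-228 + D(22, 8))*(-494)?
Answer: 97812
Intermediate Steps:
(-228 + D(22, 8))*(-494) = (-228 + (22 + 8))*(-494) = (-228 + 30)*(-494) = -198*(-494) = 97812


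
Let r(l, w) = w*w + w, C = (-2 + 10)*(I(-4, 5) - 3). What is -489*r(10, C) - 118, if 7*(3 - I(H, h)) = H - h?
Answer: -2787214/49 ≈ -56882.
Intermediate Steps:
I(H, h) = 3 - H/7 + h/7 (I(H, h) = 3 - (H - h)/7 = 3 + (-H/7 + h/7) = 3 - H/7 + h/7)
C = 72/7 (C = (-2 + 10)*((3 - ⅐*(-4) + (⅐)*5) - 3) = 8*((3 + 4/7 + 5/7) - 3) = 8*(30/7 - 3) = 8*(9/7) = 72/7 ≈ 10.286)
r(l, w) = w + w² (r(l, w) = w² + w = w + w²)
-489*r(10, C) - 118 = -35208*(1 + 72/7)/7 - 118 = -35208*79/(7*7) - 118 = -489*5688/49 - 118 = -2781432/49 - 118 = -2787214/49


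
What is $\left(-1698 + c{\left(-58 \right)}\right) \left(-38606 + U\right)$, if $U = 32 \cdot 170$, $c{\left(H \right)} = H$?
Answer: $58239496$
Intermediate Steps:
$U = 5440$
$\left(-1698 + c{\left(-58 \right)}\right) \left(-38606 + U\right) = \left(-1698 - 58\right) \left(-38606 + 5440\right) = \left(-1756\right) \left(-33166\right) = 58239496$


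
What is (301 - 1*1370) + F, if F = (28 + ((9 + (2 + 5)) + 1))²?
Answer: 956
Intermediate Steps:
F = 2025 (F = (28 + ((9 + 7) + 1))² = (28 + (16 + 1))² = (28 + 17)² = 45² = 2025)
(301 - 1*1370) + F = (301 - 1*1370) + 2025 = (301 - 1370) + 2025 = -1069 + 2025 = 956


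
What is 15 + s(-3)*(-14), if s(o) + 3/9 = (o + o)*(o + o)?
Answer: -1453/3 ≈ -484.33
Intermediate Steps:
s(o) = -1/3 + 4*o**2 (s(o) = -1/3 + (o + o)*(o + o) = -1/3 + (2*o)*(2*o) = -1/3 + 4*o**2)
15 + s(-3)*(-14) = 15 + (-1/3 + 4*(-3)**2)*(-14) = 15 + (-1/3 + 4*9)*(-14) = 15 + (-1/3 + 36)*(-14) = 15 + (107/3)*(-14) = 15 - 1498/3 = -1453/3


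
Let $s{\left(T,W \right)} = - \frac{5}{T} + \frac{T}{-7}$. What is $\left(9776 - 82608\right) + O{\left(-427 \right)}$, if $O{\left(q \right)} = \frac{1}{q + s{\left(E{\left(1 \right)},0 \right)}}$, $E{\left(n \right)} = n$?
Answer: $- \frac{220316807}{3025} \approx -72832.0$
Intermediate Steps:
$s{\left(T,W \right)} = - \frac{5}{T} - \frac{T}{7}$ ($s{\left(T,W \right)} = - \frac{5}{T} + T \left(- \frac{1}{7}\right) = - \frac{5}{T} - \frac{T}{7}$)
$O{\left(q \right)} = \frac{1}{- \frac{36}{7} + q}$ ($O{\left(q \right)} = \frac{1}{q - \left(\frac{1}{7} + \frac{5}{1}\right)} = \frac{1}{q - \frac{36}{7}} = \frac{1}{- \frac{36}{7} + q}$)
$\left(9776 - 82608\right) + O{\left(-427 \right)} = \left(9776 - 82608\right) + \frac{7}{-36 + 7 \left(-427\right)} = -72832 + \frac{7}{-36 - 2989} = -72832 + \frac{7}{-3025} = -72832 + 7 \left(- \frac{1}{3025}\right) = -72832 - \frac{7}{3025} = - \frac{220316807}{3025}$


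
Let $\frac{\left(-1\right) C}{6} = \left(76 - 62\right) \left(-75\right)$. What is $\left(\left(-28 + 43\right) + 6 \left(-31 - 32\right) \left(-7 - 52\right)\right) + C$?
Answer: $28617$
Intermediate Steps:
$C = 6300$ ($C = - 6 \left(76 - 62\right) \left(-75\right) = - 6 \cdot 14 \left(-75\right) = \left(-6\right) \left(-1050\right) = 6300$)
$\left(\left(-28 + 43\right) + 6 \left(-31 - 32\right) \left(-7 - 52\right)\right) + C = \left(\left(-28 + 43\right) + 6 \left(-31 - 32\right) \left(-7 - 52\right)\right) + 6300 = \left(15 + 6 \left(\left(-63\right) \left(-59\right)\right)\right) + 6300 = \left(15 + 6 \cdot 3717\right) + 6300 = \left(15 + 22302\right) + 6300 = 22317 + 6300 = 28617$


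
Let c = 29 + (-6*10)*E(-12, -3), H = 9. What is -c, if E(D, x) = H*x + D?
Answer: -2369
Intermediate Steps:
E(D, x) = D + 9*x (E(D, x) = 9*x + D = D + 9*x)
c = 2369 (c = 29 + (-6*10)*(-12 + 9*(-3)) = 29 - 60*(-12 - 27) = 29 - 60*(-39) = 29 + 2340 = 2369)
-c = -1*2369 = -2369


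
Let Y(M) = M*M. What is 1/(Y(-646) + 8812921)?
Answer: 1/9230237 ≈ 1.0834e-7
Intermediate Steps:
Y(M) = M²
1/(Y(-646) + 8812921) = 1/((-646)² + 8812921) = 1/(417316 + 8812921) = 1/9230237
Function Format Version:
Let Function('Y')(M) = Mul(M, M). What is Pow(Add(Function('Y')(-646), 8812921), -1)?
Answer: Rational(1, 9230237) ≈ 1.0834e-7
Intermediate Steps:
Function('Y')(M) = Pow(M, 2)
Pow(Add(Function('Y')(-646), 8812921), -1) = Pow(Add(Pow(-646, 2), 8812921), -1) = Pow(Add(417316, 8812921), -1) = Pow(9230237, -1) = Rational(1, 9230237)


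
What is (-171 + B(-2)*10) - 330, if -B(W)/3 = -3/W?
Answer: -546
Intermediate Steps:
B(W) = 9/W (B(W) = -(-9)/W = 9/W)
(-171 + B(-2)*10) - 330 = (-171 + (9/(-2))*10) - 330 = (-171 + (9*(-1/2))*10) - 330 = (-171 - 9/2*10) - 330 = (-171 - 45) - 330 = -216 - 330 = -546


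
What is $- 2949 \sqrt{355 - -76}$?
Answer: $- 2949 \sqrt{431} \approx -61223.0$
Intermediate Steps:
$- 2949 \sqrt{355 - -76} = - 2949 \sqrt{355 + \left(-41 + 117\right)} = - 2949 \sqrt{355 + 76} = - 2949 \sqrt{431}$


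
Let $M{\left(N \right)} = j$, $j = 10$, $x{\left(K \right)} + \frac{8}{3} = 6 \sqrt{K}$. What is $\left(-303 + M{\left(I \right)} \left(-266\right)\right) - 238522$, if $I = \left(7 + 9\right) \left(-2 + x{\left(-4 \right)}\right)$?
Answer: $-241485$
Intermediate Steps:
$x{\left(K \right)} = - \frac{8}{3} + 6 \sqrt{K}$
$I = - \frac{224}{3} + 192 i$ ($I = \left(7 + 9\right) \left(-2 - \left(\frac{8}{3} - 6 \sqrt{-4}\right)\right) = 16 \left(-2 - \left(\frac{8}{3} - 6 \cdot 2 i\right)\right) = 16 \left(-2 - \left(\frac{8}{3} - 12 i\right)\right) = 16 \left(- \frac{14}{3} + 12 i\right) = - \frac{224}{3} + 192 i \approx -74.667 + 192.0 i$)
$M{\left(N \right)} = 10$
$\left(-303 + M{\left(I \right)} \left(-266\right)\right) - 238522 = \left(-303 + 10 \left(-266\right)\right) - 238522 = \left(-303 - 2660\right) - 238522 = -2963 - 238522 = -241485$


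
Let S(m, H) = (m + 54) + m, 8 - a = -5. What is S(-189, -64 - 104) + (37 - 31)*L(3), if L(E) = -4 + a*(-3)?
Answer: -582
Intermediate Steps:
a = 13 (a = 8 - 1*(-5) = 8 + 5 = 13)
L(E) = -43 (L(E) = -4 + 13*(-3) = -4 - 39 = -43)
S(m, H) = 54 + 2*m (S(m, H) = (54 + m) + m = 54 + 2*m)
S(-189, -64 - 104) + (37 - 31)*L(3) = (54 + 2*(-189)) + (37 - 31)*(-43) = (54 - 378) + 6*(-43) = -324 - 258 = -582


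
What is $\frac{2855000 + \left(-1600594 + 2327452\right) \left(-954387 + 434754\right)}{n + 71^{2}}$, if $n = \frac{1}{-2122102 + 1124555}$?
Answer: $- \frac{188385029240738179}{2514317213} \approx -7.4925 \cdot 10^{7}$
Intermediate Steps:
$n = - \frac{1}{997547}$ ($n = \frac{1}{-997547} = - \frac{1}{997547} \approx -1.0025 \cdot 10^{-6}$)
$\frac{2855000 + \left(-1600594 + 2327452\right) \left(-954387 + 434754\right)}{n + 71^{2}} = \frac{2855000 + \left(-1600594 + 2327452\right) \left(-954387 + 434754\right)}{- \frac{1}{997547} + 71^{2}} = \frac{2855000 + 726858 \left(-519633\right)}{- \frac{1}{997547} + 5041} = \frac{2855000 - 377699403114}{\frac{5028634426}{997547}} = \left(-377696548114\right) \frac{997547}{5028634426} = - \frac{188385029240738179}{2514317213}$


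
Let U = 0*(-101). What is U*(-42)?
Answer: 0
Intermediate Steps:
U = 0
U*(-42) = 0*(-42) = 0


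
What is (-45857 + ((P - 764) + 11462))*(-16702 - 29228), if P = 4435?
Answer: 1411153320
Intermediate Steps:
(-45857 + ((P - 764) + 11462))*(-16702 - 29228) = (-45857 + ((4435 - 764) + 11462))*(-16702 - 29228) = (-45857 + (3671 + 11462))*(-45930) = (-45857 + 15133)*(-45930) = -30724*(-45930) = 1411153320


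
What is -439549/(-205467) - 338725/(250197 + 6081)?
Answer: 14349976349/17552223942 ≈ 0.81756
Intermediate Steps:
-439549/(-205467) - 338725/(250197 + 6081) = -439549*(-1/205467) - 338725/256278 = 439549/205467 - 338725*1/256278 = 439549/205467 - 338725/256278 = 14349976349/17552223942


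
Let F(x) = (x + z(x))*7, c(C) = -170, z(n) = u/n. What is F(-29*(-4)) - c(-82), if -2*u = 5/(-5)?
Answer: 227831/232 ≈ 982.03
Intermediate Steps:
u = ½ (u = -5/(2*(-5)) = -5*(-1)/(2*5) = -½*(-1) = ½ ≈ 0.50000)
z(n) = 1/(2*n)
F(x) = 7*x + 7/(2*x) (F(x) = (x + 1/(2*x))*7 = 7*x + 7/(2*x))
F(-29*(-4)) - c(-82) = (7*(-29*(-4)) + 7/(2*((-29*(-4))))) - 1*(-170) = (7*116 + (7/2)/116) + 170 = (812 + (7/2)*(1/116)) + 170 = (812 + 7/232) + 170 = 188391/232 + 170 = 227831/232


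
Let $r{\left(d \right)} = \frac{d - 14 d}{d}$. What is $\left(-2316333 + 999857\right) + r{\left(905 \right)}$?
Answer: $-1316489$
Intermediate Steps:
$r{\left(d \right)} = -13$ ($r{\left(d \right)} = \frac{\left(-13\right) d}{d} = -13$)
$\left(-2316333 + 999857\right) + r{\left(905 \right)} = \left(-2316333 + 999857\right) - 13 = -1316476 - 13 = -1316489$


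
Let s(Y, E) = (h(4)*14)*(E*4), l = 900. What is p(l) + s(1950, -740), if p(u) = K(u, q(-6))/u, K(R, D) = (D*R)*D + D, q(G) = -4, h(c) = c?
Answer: -37292401/225 ≈ -1.6574e+5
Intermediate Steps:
K(R, D) = D + R*D² (K(R, D) = R*D² + D = D + R*D²)
p(u) = (-4 + 16*u)/u (p(u) = (-4*(1 - 4*u))/u = (-4 + 16*u)/u)
s(Y, E) = 224*E (s(Y, E) = (4*14)*(E*4) = 56*(4*E) = 224*E)
p(l) + s(1950, -740) = (16 - 4/900) + 224*(-740) = (16 - 4*1/900) - 165760 = (16 - 1/225) - 165760 = 3599/225 - 165760 = -37292401/225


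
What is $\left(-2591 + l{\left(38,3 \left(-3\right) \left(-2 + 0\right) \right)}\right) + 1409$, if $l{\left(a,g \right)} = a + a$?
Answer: $-1106$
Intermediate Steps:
$l{\left(a,g \right)} = 2 a$
$\left(-2591 + l{\left(38,3 \left(-3\right) \left(-2 + 0\right) \right)}\right) + 1409 = \left(-2591 + 2 \cdot 38\right) + 1409 = \left(-2591 + 76\right) + 1409 = -2515 + 1409 = -1106$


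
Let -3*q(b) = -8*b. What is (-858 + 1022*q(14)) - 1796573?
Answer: -5277829/3 ≈ -1.7593e+6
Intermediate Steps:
q(b) = 8*b/3 (q(b) = -(-8)*b/3 = 8*b/3)
(-858 + 1022*q(14)) - 1796573 = (-858 + 1022*((8/3)*14)) - 1796573 = (-858 + 1022*(112/3)) - 1796573 = (-858 + 114464/3) - 1796573 = 111890/3 - 1796573 = -5277829/3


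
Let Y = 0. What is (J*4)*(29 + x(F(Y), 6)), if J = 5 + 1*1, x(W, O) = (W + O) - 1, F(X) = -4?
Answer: 720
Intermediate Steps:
x(W, O) = -1 + O + W (x(W, O) = (O + W) - 1 = -1 + O + W)
J = 6 (J = 5 + 1 = 6)
(J*4)*(29 + x(F(Y), 6)) = (6*4)*(29 + (-1 + 6 - 4)) = 24*(29 + 1) = 24*30 = 720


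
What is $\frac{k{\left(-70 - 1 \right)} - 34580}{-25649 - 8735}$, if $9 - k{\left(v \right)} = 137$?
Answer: $\frac{8677}{8596} \approx 1.0094$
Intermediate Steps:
$k{\left(v \right)} = -128$ ($k{\left(v \right)} = 9 - 137 = -128$)
$\frac{k{\left(-70 - 1 \right)} - 34580}{-25649 - 8735} = \frac{-128 - 34580}{-25649 - 8735} = - \frac{34708}{-34384} = \left(-34708\right) \left(- \frac{1}{34384}\right) = \frac{8677}{8596}$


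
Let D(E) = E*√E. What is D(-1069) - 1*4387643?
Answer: -4387643 - 1069*I*√1069 ≈ -4.3876e+6 - 34952.0*I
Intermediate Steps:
D(E) = E^(3/2)
D(-1069) - 1*4387643 = (-1069)^(3/2) - 1*4387643 = -1069*I*√1069 - 4387643 = -4387643 - 1069*I*√1069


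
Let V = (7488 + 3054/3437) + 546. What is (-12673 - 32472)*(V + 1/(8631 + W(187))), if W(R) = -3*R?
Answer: -2012206671478033/5547318 ≈ -3.6274e+8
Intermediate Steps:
V = 27615912/3437 (V = (7488 + 3054*(1/3437)) + 546 = (7488 + 3054/3437) + 546 = 25739310/3437 + 546 = 27615912/3437 ≈ 8034.9)
(-12673 - 32472)*(V + 1/(8631 + W(187))) = (-12673 - 32472)*(27615912/3437 + 1/(8631 - 3*187)) = -45145*(27615912/3437 + 1/(8631 - 561)) = -45145*(27615912/3437 + 1/8070) = -45145*222860413277/27736590 = -2012206671478033/5547318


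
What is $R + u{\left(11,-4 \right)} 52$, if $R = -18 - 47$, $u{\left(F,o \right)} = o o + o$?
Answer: $559$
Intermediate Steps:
$u{\left(F,o \right)} = o + o^{2}$ ($u{\left(F,o \right)} = o^{2} + o = o + o^{2}$)
$R = -65$ ($R = -18 - 47 = -65$)
$R + u{\left(11,-4 \right)} 52 = -65 + - 4 \left(1 - 4\right) 52 = -65 + \left(-4\right) \left(-3\right) 52 = -65 + 12 \cdot 52 = -65 + 624 = 559$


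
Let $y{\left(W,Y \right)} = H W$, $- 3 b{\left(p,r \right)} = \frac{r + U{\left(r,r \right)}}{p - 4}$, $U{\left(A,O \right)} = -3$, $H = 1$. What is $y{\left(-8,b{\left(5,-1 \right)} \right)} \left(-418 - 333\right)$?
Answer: $6008$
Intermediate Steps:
$b{\left(p,r \right)} = - \frac{-3 + r}{3 \left(-4 + p\right)}$ ($b{\left(p,r \right)} = - \frac{\left(r - 3\right) \frac{1}{p - 4}}{3} = - \frac{\left(-3 + r\right) \frac{1}{-4 + p}}{3} = - \frac{\frac{1}{-4 + p} \left(-3 + r\right)}{3} = - \frac{-3 + r}{3 \left(-4 + p\right)}$)
$y{\left(W,Y \right)} = W$ ($y{\left(W,Y \right)} = 1 W = W$)
$y{\left(-8,b{\left(5,-1 \right)} \right)} \left(-418 - 333\right) = - 8 \left(-418 - 333\right) = \left(-8\right) \left(-751\right) = 6008$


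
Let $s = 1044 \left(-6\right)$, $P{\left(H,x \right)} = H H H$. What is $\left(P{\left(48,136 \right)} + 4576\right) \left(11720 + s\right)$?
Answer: $628356608$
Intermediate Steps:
$P{\left(H,x \right)} = H^{3}$ ($P{\left(H,x \right)} = H^{2} H = H^{3}$)
$s = -6264$
$\left(P{\left(48,136 \right)} + 4576\right) \left(11720 + s\right) = \left(48^{3} + 4576\right) \left(11720 - 6264\right) = \left(110592 + 4576\right) 5456 = 115168 \cdot 5456 = 628356608$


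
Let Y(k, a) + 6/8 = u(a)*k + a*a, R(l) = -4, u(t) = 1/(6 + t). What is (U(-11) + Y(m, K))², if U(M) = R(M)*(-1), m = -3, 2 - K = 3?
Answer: 5329/400 ≈ 13.322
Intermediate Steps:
K = -1 (K = 2 - 1*3 = 2 - 3 = -1)
Y(k, a) = -¾ + a² + k/(6 + a) (Y(k, a) = -¾ + (k/(6 + a) + a*a) = -¾ + (k/(6 + a) + a²) = -¾ + (a² + k/(6 + a)) = -¾ + a² + k/(6 + a))
U(M) = 4 (U(M) = -4*(-1) = 4)
(U(-11) + Y(m, K))² = (4 + (-3 + (-3 + 4*(-1)²)*(6 - 1)/4)/(6 - 1))² = (4 + (-3 + (¼)*(-3 + 4*1)*5)/5)² = (4 + (-3 + (¼)*(-3 + 4)*5)/5)² = (4 + (-3 + (¼)*1*5)/5)² = (4 + (-3 + 5/4)/5)² = (4 + (⅕)*(-7/4))² = (4 - 7/20)² = (73/20)² = 5329/400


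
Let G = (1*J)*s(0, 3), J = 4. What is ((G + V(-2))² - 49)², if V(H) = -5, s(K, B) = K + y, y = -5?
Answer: 331776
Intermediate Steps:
s(K, B) = -5 + K (s(K, B) = K - 5 = -5 + K)
G = -20 (G = (1*4)*(-5 + 0) = 4*(-5) = -20)
((G + V(-2))² - 49)² = ((-20 - 5)² - 49)² = ((-25)² - 49)² = (625 - 49)² = 576² = 331776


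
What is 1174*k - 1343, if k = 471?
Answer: 551611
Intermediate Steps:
1174*k - 1343 = 1174*471 - 1343 = 552954 - 1343 = 551611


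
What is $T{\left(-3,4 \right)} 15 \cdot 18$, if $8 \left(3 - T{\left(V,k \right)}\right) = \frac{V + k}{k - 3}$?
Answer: $\frac{3105}{4} \approx 776.25$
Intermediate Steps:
$T{\left(V,k \right)} = 3 - \frac{V + k}{8 \left(-3 + k\right)}$ ($T{\left(V,k \right)} = 3 - \frac{\left(V + k\right) \frac{1}{k - 3}}{8} = 3 - \frac{\left(V + k\right) \frac{1}{-3 + k}}{8} = 3 - \frac{\frac{1}{-3 + k} \left(V + k\right)}{8} = 3 - \frac{V + k}{8 \left(-3 + k\right)}$)
$T{\left(-3,4 \right)} 15 \cdot 18 = \frac{-72 - -3 + 23 \cdot 4}{8 \left(-3 + 4\right)} 15 \cdot 18 = \frac{-72 + 3 + 92}{8 \cdot 1} \cdot 15 \cdot 18 = \frac{1}{8} \cdot 1 \cdot 23 \cdot 15 \cdot 18 = \frac{23}{8} \cdot 15 \cdot 18 = \frac{345}{8} \cdot 18 = \frac{3105}{4}$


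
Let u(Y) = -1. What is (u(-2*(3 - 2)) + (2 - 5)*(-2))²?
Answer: 25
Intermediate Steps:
(u(-2*(3 - 2)) + (2 - 5)*(-2))² = (-1 + (2 - 5)*(-2))² = (-1 - 3*(-2))² = (-1 + 6)² = 5² = 25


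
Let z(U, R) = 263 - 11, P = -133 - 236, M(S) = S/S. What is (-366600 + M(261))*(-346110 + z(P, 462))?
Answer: 126791196942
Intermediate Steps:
M(S) = 1
P = -369
z(U, R) = 252
(-366600 + M(261))*(-346110 + z(P, 462)) = (-366600 + 1)*(-346110 + 252) = -366599*(-345858) = 126791196942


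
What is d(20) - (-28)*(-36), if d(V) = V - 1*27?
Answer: -1015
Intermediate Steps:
d(V) = -27 + V (d(V) = V - 27 = -27 + V)
d(20) - (-28)*(-36) = (-27 + 20) - (-28)*(-36) = -7 - 1*1008 = -7 - 1008 = -1015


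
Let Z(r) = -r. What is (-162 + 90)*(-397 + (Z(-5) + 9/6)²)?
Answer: 25542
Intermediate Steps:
(-162 + 90)*(-397 + (Z(-5) + 9/6)²) = (-162 + 90)*(-397 + (-1*(-5) + 9/6)²) = -72*(-397 + (5 + 9*(⅙))²) = -72*(-397 + (5 + 3/2)²) = -72*(-397 + (13/2)²) = -72*(-397 + 169/4) = -72*(-1419/4) = 25542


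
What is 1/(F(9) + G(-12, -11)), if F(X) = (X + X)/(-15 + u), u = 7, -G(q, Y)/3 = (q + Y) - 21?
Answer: 4/519 ≈ 0.0077071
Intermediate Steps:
G(q, Y) = 63 - 3*Y - 3*q (G(q, Y) = -3*((q + Y) - 21) = -3*((Y + q) - 21) = -3*(-21 + Y + q) = 63 - 3*Y - 3*q)
F(X) = -X/4 (F(X) = (X + X)/(-15 + 7) = (2*X)/(-8) = (2*X)*(-1/8) = -X/4)
1/(F(9) + G(-12, -11)) = 1/(-1/4*9 + (63 - 3*(-11) - 3*(-12))) = 1/(-9/4 + (63 + 33 + 36)) = 1/(-9/4 + 132) = 1/(519/4) = 4/519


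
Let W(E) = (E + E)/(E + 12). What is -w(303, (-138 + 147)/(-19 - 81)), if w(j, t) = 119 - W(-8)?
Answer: -123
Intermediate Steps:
W(E) = 2*E/(12 + E) (W(E) = (2*E)/(12 + E) = 2*E/(12 + E))
w(j, t) = 123 (w(j, t) = 119 - 2*(-8)/(12 - 8) = 119 - 2*(-8)/4 = 119 - 1*(-4) = 119 + 4 = 123)
-w(303, (-138 + 147)/(-19 - 81)) = -1*123 = -123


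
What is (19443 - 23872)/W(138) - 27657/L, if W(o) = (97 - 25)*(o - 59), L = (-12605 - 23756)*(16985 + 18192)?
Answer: -5664847689797/7275355262136 ≈ -0.77864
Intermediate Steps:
L = -1279070897 (L = -36361*35177 = -1279070897)
W(o) = -4248 + 72*o (W(o) = 72*(-59 + o) = -4248 + 72*o)
(19443 - 23872)/W(138) - 27657/L = (19443 - 23872)/(-4248 + 72*138) - 27657/(-1279070897) = -4429/(-4248 + 9936) - 27657*(-1/1279070897) = -4429/5688 + 27657/1279070897 = -5664847689797/7275355262136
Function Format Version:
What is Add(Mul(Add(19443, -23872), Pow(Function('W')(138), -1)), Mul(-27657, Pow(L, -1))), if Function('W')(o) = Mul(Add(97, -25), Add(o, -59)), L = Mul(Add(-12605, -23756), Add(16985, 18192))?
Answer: Rational(-5664847689797, 7275355262136) ≈ -0.77864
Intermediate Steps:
L = -1279070897 (L = Mul(-36361, 35177) = -1279070897)
Function('W')(o) = Add(-4248, Mul(72, o)) (Function('W')(o) = Mul(72, Add(-59, o)) = Add(-4248, Mul(72, o)))
Add(Mul(Add(19443, -23872), Pow(Function('W')(138), -1)), Mul(-27657, Pow(L, -1))) = Add(Mul(Add(19443, -23872), Pow(Add(-4248, Mul(72, 138)), -1)), Mul(-27657, Pow(-1279070897, -1))) = Add(Mul(-4429, Pow(Add(-4248, 9936), -1)), Mul(-27657, Rational(-1, 1279070897))) = Add(Mul(-4429, Pow(5688, -1)), Rational(27657, 1279070897)) = Add(Mul(-4429, Rational(1, 5688)), Rational(27657, 1279070897)) = Add(Rational(-4429, 5688), Rational(27657, 1279070897)) = Rational(-5664847689797, 7275355262136)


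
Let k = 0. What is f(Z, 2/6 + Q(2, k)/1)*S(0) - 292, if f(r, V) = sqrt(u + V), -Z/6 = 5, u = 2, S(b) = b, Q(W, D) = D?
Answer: -292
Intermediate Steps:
Z = -30 (Z = -6*5 = -30)
f(r, V) = sqrt(2 + V)
f(Z, 2/6 + Q(2, k)/1)*S(0) - 292 = sqrt(2 + (2/6 + 0/1))*0 - 292 = sqrt(2 + (2*(1/6) + 0*1))*0 - 292 = sqrt(2 + (1/3 + 0))*0 - 292 = sqrt(2 + 1/3)*0 - 292 = sqrt(7/3)*0 - 292 = (sqrt(21)/3)*0 - 292 = 0 - 292 = -292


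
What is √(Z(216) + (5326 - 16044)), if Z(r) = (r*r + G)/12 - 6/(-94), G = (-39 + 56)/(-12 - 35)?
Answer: I*√543146241/282 ≈ 82.644*I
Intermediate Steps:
G = -17/47 (G = 17/(-47) = 17*(-1/47) = -17/47 ≈ -0.36170)
Z(r) = 19/564 + r²/12 (Z(r) = (r*r - 17/47)/12 - 6/(-94) = (r² - 17/47)*(1/12) - 6*(-1/94) = (-17/47 + r²)*(1/12) + 3/47 = (-17/564 + r²/12) + 3/47 = 19/564 + r²/12)
√(Z(216) + (5326 - 16044)) = √((19/564 + (1/12)*216²) + (5326 - 16044)) = √((19/564 + (1/12)*46656) - 10718) = √((19/564 + 3888) - 10718) = √(2192851/564 - 10718) = √(-3852101/564) = I*√543146241/282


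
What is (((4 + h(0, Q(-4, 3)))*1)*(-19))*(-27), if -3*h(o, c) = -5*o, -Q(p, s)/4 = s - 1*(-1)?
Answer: 2052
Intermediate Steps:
Q(p, s) = -4 - 4*s (Q(p, s) = -4*(s - 1*(-1)) = -4*(s + 1) = -4*(1 + s) = -4 - 4*s)
h(o, c) = 5*o/3 (h(o, c) = -(-5)*o/3 = 5*o/3)
(((4 + h(0, Q(-4, 3)))*1)*(-19))*(-27) = (((4 + (5/3)*0)*1)*(-19))*(-27) = (((4 + 0)*1)*(-19))*(-27) = ((4*1)*(-19))*(-27) = (4*(-19))*(-27) = -76*(-27) = 2052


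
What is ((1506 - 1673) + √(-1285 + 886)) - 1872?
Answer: -2039 + I*√399 ≈ -2039.0 + 19.975*I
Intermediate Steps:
((1506 - 1673) + √(-1285 + 886)) - 1872 = (-167 + √(-399)) - 1872 = (-167 + I*√399) - 1872 = -2039 + I*√399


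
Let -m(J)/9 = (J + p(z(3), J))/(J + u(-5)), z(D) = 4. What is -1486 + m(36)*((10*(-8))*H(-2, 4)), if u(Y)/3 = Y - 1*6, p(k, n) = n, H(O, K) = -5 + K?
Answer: -18766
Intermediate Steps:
u(Y) = -18 + 3*Y (u(Y) = 3*(Y - 1*6) = 3*(Y - 6) = 3*(-6 + Y) = -18 + 3*Y)
m(J) = -18*J/(-33 + J) (m(J) = -9*(J + J)/(J + (-18 + 3*(-5))) = -9*2*J/(J + (-18 - 15)) = -9*2*J/(J - 33) = -9*2*J/(-33 + J) = -18*J/(-33 + J))
-1486 + m(36)*((10*(-8))*H(-2, 4)) = -1486 + (-18*36/(-33 + 36))*((10*(-8))*(-5 + 4)) = -1486 + (-18*36/3)*(-80*(-1)) = -1486 - 18*36*⅓*80 = -1486 - 216*80 = -1486 - 17280 = -18766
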